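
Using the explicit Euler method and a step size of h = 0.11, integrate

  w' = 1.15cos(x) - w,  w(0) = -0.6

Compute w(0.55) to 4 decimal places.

Euler: w_{n+1} = w_n + h·f(x_n, w_n).
x=0.000000, w=-0.600000: f=1.750000 → w ← -0.600000 + 0.11·1.750000 = -0.407500
x=0.110000, w=-0.407500: f=1.550550 → w ← -0.407500 + 0.11·1.550550 = -0.236940
x=0.220000, w=-0.236940: f=1.359222 → w ← -0.236940 + 0.11·1.359222 = -0.087425
x=0.330000, w=-0.087425: f=1.175374 → w ← -0.087425 + 0.11·1.175374 = 0.041866
x=0.440000, w=0.041866: f=0.998598 → w ← 0.041866 + 0.11·0.998598 = 0.151712
w(0.55) ≈ 0.1517

0.1517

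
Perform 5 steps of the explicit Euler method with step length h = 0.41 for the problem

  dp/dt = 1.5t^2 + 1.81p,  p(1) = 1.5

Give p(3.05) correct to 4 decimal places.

Euler: p_{n+1} = p_n + h·f(t_n, p_n).
t=1.000000, p=1.500000: f=4.215000 → p ← 1.500000 + 0.41·4.215000 = 3.228150
t=1.410000, p=3.228150: f=8.825101 → p ← 3.228150 + 0.41·8.825101 = 6.846442
t=1.820000, p=6.846442: f=17.360659 → p ← 6.846442 + 0.41·17.360659 = 13.964312
t=2.230000, p=13.964312: f=32.734755 → p ← 13.964312 + 0.41·32.734755 = 27.385561
t=2.640000, p=27.385561: f=60.022266 → p ← 27.385561 + 0.41·60.022266 = 51.994690
p(3.05) ≈ 51.9947

51.9947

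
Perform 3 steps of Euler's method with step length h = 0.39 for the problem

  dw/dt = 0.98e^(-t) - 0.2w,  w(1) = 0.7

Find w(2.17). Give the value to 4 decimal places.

Euler: w_{n+1} = w_n + h·f(t_n, w_n).
t=1.000000, w=0.700000: f=0.220522 → w ← 0.700000 + 0.39·0.220522 = 0.786004
t=1.390000, w=0.786004: f=0.086893 → w ← 0.786004 + 0.39·0.086893 = 0.819892
t=1.780000, w=0.819892: f=0.001287 → w ← 0.819892 + 0.39·0.001287 = 0.820394
w(2.17) ≈ 0.8204

0.8204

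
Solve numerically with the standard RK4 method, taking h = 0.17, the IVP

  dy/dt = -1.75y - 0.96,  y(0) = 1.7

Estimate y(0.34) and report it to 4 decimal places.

0.6917

RK4: k1 = f(t_n, y_n); k2 = f(t_n + h/2, y_n + (h/2)·k1); k3 = f(t_n + h/2, y_n + (h/2)·k2); k4 = f(t_n + h, y_n + h·k3); y_{n+1} = y_n + (h/6)·(k1 + 2k2 + 2k3 + k4).
t=0.000000, y=1.700000:
  k1 = f(0.000000, 1.700000) = -3.935000
  k2 = f(0.085000, 1.365525) = -3.349669
  k3 = f(0.085000, 1.415278) = -3.436737
  k4 = f(0.170000, 1.115755) = -2.912571
  y ← 1.700000 + (0.17/6)·(k1 + 2k2 + 2k3 + k4) = 1.121423
t=0.170000, y=1.121423:
  k1 = f(0.170000, 1.121423) = -2.922489
  k2 = f(0.255000, 0.873011) = -2.487769
  k3 = f(0.255000, 0.909962) = -2.552434
  k4 = f(0.340000, 0.687509) = -2.163140
  y ← 1.121423 + (0.17/6)·(k1 + 2k2 + 2k3 + k4) = 0.691718
y(0.34) ≈ 0.6917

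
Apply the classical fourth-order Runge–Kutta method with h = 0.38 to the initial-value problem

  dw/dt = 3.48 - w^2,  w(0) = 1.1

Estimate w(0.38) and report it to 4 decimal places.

1.6323

RK4: k1 = f(t_n, w_n); k2 = f(t_n + h/2, w_n + (h/2)·k1); k3 = f(t_n + h/2, w_n + (h/2)·k2); k4 = f(t_n + h, w_n + h·k3); w_{n+1} = w_n + (h/6)·(k1 + 2k2 + 2k3 + k4).
t=0.000000, w=1.100000:
  k1 = f(0.000000, 1.100000) = 2.270000
  k2 = f(0.190000, 1.531300) = 1.135120
  k3 = f(0.190000, 1.315673) = 1.749005
  k4 = f(0.380000, 1.764622) = 0.366110
  w ← 1.100000 + (0.38/6)·(k1 + 2k2 + 2k3 + k4) = 1.632276
w(0.38) ≈ 1.6323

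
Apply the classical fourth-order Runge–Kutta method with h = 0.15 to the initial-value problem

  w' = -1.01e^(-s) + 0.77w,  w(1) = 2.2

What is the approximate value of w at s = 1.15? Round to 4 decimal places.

RK4: k1 = f(s_n, w_n); k2 = f(s_n + h/2, w_n + (h/2)·k1); k3 = f(s_n + h/2, w_n + (h/2)·k2); k4 = f(s_n + h, w_n + h·k3); w_{n+1} = w_n + (h/6)·(k1 + 2k2 + 2k3 + k4).
s=1.000000, w=2.200000:
  k1 = f(1.000000, 2.200000) = 1.322442
  k2 = f(1.075000, 2.299183) = 1.425660
  k3 = f(1.075000, 2.306925) = 1.431621
  k4 = f(1.150000, 2.414743) = 1.539549
  w ← 2.200000 + (0.15/6)·(k1 + 2k2 + 2k3 + k4) = 2.414414
w(1.15) ≈ 2.4144

2.4144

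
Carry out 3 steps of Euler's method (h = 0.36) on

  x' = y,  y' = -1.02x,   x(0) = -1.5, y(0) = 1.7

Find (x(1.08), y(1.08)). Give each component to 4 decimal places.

Euler on (x,y): x_{n+1} = x_n + h·x', y_{n+1} = y_n + h·y'.
0.000000: (-1.500000, 1.700000); f=(1.700000, 1.530000) → (-0.888000, 2.250800)
0.360000: (-0.888000, 2.250800); f=(2.250800, 0.905760) → (-0.077712, 2.576874)
0.720000: (-0.077712, 2.576874); f=(2.576874, 0.079266) → (0.849962, 2.605409)
(x(1.08), y(1.08)) ≈ (0.8500, 2.6054)

0.8500, 2.6054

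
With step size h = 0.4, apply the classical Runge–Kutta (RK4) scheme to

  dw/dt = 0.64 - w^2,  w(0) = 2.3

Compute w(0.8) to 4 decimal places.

1.0470

RK4: k1 = f(t_n, w_n); k2 = f(t_n + h/2, w_n + (h/2)·k1); k3 = f(t_n + h/2, w_n + (h/2)·k2); k4 = f(t_n + h, w_n + h·k3); w_{n+1} = w_n + (h/6)·(k1 + 2k2 + 2k3 + k4).
t=0.000000, w=2.300000:
  k1 = f(0.000000, 2.300000) = -4.650000
  k2 = f(0.200000, 1.370000) = -1.236900
  k3 = f(0.200000, 2.052620) = -3.573249
  k4 = f(0.400000, 0.870700) = -0.118119
  w ← 2.300000 + (0.4/6)·(k1 + 2k2 + 2k3 + k4) = 1.340772
t=0.400000, w=1.340772:
  k1 = f(0.400000, 1.340772) = -1.157670
  k2 = f(0.600000, 1.109238) = -0.590409
  k3 = f(0.600000, 1.222690) = -0.854972
  k4 = f(0.800000, 0.998784) = -0.357569
  w ← 1.340772 + (0.4/6)·(k1 + 2k2 + 2k3 + k4) = 1.047039
w(0.8) ≈ 1.0470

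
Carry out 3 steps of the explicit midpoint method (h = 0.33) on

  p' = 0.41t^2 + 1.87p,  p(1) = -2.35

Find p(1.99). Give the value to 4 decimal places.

-11.8953

Midpoint: k1 = f(t_n, p_n); k2 = f(t_n + h/2, p_n + (h/2)·k1); p_{n+1} = p_n + h·k2.
t=1.000000, p=-2.350000:
  k1 = f(1.000000, -2.350000) = -3.984500
  k2 = f(1.165000, -3.007443) = -5.067455
  p ← -2.350000 + 0.33·(-5.067455) = -4.022260
t=1.330000, p=-4.022260:
  k1 = f(1.330000, -4.022260) = -6.796378
  k2 = f(1.495000, -5.143663) = -8.702289
  p ← -4.022260 + 0.33·(-8.702289) = -6.894015
t=1.660000, p=-6.894015:
  k1 = f(1.660000, -6.894015) = -11.762013
  k2 = f(1.825000, -8.834748) = -15.155422
  p ← -6.894015 + 0.33·(-15.155422) = -11.895305
p(1.99) ≈ -11.8953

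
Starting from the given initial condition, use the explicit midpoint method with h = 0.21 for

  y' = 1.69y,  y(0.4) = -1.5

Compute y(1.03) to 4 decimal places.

Midpoint: k1 = f(x_n, y_n); k2 = f(x_n + h/2, y_n + (h/2)·k1); y_{n+1} = y_n + h·k2.
x=0.400000, y=-1.500000:
  k1 = f(0.400000, -1.500000) = -2.535000
  k2 = f(0.505000, -1.766175) = -2.984836
  y ← -1.500000 + 0.21·(-2.984836) = -2.126816
x=0.610000, y=-2.126816:
  k1 = f(0.610000, -2.126816) = -3.594318
  k2 = f(0.715000, -2.504219) = -4.232130
  y ← -2.126816 + 0.21·(-4.232130) = -3.015563
x=0.820000, y=-3.015563:
  k1 = f(0.820000, -3.015563) = -5.096301
  k2 = f(0.925000, -3.550674) = -6.000640
  y ← -3.015563 + 0.21·(-6.000640) = -4.275697
y(1.03) ≈ -4.2757

-4.2757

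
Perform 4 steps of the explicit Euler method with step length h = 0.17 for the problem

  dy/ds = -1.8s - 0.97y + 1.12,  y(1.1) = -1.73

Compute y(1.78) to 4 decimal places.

-1.5760

Euler: y_{n+1} = y_n + h·f(s_n, y_n).
s=1.100000, y=-1.730000: f=0.818100 → y ← -1.730000 + 0.17·0.818100 = -1.590923
s=1.270000, y=-1.590923: f=0.377195 → y ← -1.590923 + 0.17·0.377195 = -1.526800
s=1.440000, y=-1.526800: f=0.008996 → y ← -1.526800 + 0.17·0.008996 = -1.525271
s=1.610000, y=-1.525271: f=-0.298488 → y ← -1.525271 + 0.17·(-0.298488) = -1.576013
y(1.78) ≈ -1.5760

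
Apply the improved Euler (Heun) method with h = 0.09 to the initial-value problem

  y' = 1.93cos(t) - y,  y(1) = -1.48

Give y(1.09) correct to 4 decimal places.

-1.2699

Heun: k1 = f(t_n, y_n); k2 = f(t_n + h, y_n + h·k1); y_{n+1} = y_n + (h/2)·(k1 + k2).
t=1.000000, y=-1.480000:
  k1 = f(1.000000, -1.480000) = 2.522783
  k2 = f(1.090000, -1.252949) = 2.145546
  y ← -1.480000 + (0.09/2)·(2.522783 + 2.145546) = -1.269925
y(1.09) ≈ -1.2699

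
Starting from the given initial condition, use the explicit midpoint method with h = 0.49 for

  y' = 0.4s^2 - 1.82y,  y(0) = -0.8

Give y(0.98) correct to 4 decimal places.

Midpoint: k1 = f(s_n, y_n); k2 = f(s_n + h/2, y_n + (h/2)·k1); y_{n+1} = y_n + h·k2.
s=0.000000, y=-0.800000:
  k1 = f(0.000000, -0.800000) = 1.456000
  k2 = f(0.245000, -0.443280) = 0.830780
  y ← -0.800000 + 0.49·0.830780 = -0.392918
s=0.490000, y=-0.392918:
  k1 = f(0.490000, -0.392918) = 0.811151
  k2 = f(0.735000, -0.194186) = 0.569509
  y ← -0.392918 + 0.49·0.569509 = -0.113859
y(0.98) ≈ -0.1139

-0.1139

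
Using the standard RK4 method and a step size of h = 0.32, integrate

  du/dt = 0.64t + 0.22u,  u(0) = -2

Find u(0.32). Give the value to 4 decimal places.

RK4: k1 = f(t_n, u_n); k2 = f(t_n + h/2, u_n + (h/2)·k1); k3 = f(t_n + h/2, u_n + (h/2)·k2); k4 = f(t_n + h, u_n + h·k3); u_{n+1} = u_n + (h/6)·(k1 + 2k2 + 2k3 + k4).
t=0.000000, u=-2.000000:
  k1 = f(0.000000, -2.000000) = -0.440000
  k2 = f(0.160000, -2.070400) = -0.353088
  k3 = f(0.160000, -2.056494) = -0.350029
  k4 = f(0.320000, -2.112009) = -0.259842
  u ← -2.000000 + (0.32/6)·(k1 + 2k2 + 2k3 + k4) = -2.112324
u(0.32) ≈ -2.1123

-2.1123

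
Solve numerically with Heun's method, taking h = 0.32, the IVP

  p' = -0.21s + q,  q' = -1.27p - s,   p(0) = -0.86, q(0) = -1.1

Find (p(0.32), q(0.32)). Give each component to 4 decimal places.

Heun on (p,q): k1 = f(s_n, state_n); k2 = f(s_n + h, state_n + h·k1); state_{n+1} = state_n + (h/2)·(k1 + k2).
0.000000: (-0.860000, -1.100000)
  k1 = (-1.100000, 1.092200)
  predictor → (-1.212000, -0.750496)
  k2 = (-0.817696, 1.219240)
  → (-1.166831, -0.730170)
(p(0.32), q(0.32)) ≈ (-1.1668, -0.7302)

-1.1668, -0.7302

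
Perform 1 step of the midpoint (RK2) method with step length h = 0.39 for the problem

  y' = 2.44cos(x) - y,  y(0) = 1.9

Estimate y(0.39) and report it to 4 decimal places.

Midpoint: k1 = f(x_n, y_n); k2 = f(x_n + h/2, y_n + (h/2)·k1); y_{n+1} = y_n + h·k2.
x=0.000000, y=1.900000:
  k1 = f(0.000000, 1.900000) = 0.540000
  k2 = f(0.195000, 2.005300) = 0.388456
  y ← 1.900000 + 0.39·0.388456 = 2.051498
y(0.39) ≈ 2.0515

2.0515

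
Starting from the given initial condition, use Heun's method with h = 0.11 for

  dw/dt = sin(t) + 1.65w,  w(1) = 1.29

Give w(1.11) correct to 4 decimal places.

1.6493

Heun: k1 = f(t_n, w_n); k2 = f(t_n + h, w_n + h·k1); w_{n+1} = w_n + (h/2)·(k1 + k2).
t=1.000000, w=1.290000:
  k1 = f(1.000000, 1.290000) = 2.969971
  k2 = f(1.110000, 1.616697) = 3.563248
  w ← 1.290000 + (0.11/2)·(2.969971 + 3.563248) = 1.649327
w(1.11) ≈ 1.6493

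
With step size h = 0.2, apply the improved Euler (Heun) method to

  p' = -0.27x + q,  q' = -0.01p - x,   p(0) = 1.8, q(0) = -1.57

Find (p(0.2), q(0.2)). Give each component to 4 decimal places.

1.4802, -1.5933

Heun on (p,q): k1 = f(x_n, state_n); k2 = f(x_n + h, state_n + h·k1); state_{n+1} = state_n + (h/2)·(k1 + k2).
0.000000: (1.800000, -1.570000)
  k1 = (-1.570000, -0.018000)
  predictor → (1.486000, -1.573600)
  k2 = (-1.627600, -0.214860)
  → (1.480240, -1.593286)
(p(0.2), q(0.2)) ≈ (1.4802, -1.5933)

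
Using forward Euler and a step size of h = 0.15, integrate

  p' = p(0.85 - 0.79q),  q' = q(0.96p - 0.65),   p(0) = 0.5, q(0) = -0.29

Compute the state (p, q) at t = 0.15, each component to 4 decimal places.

0.5809, -0.2826

Euler on (p,q): p_{n+1} = p_n + h·p', q_{n+1} = q_n + h·q'.
0.000000: (0.500000, -0.290000); f=(0.539550, 0.049300) → (0.580932, -0.282605)
(p(0.15), q(0.15)) ≈ (0.5809, -0.2826)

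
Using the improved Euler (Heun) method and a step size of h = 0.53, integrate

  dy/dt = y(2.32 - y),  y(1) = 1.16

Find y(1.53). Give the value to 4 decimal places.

1.7384

Heun: k1 = f(t_n, y_n); k2 = f(t_n + h, y_n + h·k1); y_{n+1} = y_n + (h/2)·(k1 + k2).
t=1.000000, y=1.160000:
  k1 = f(1.000000, 1.160000) = 1.345600
  k2 = f(1.530000, 1.873168) = 0.836991
  y ← 1.160000 + (0.53/2)·(1.345600 + 0.836991) = 1.738387
y(1.53) ≈ 1.7384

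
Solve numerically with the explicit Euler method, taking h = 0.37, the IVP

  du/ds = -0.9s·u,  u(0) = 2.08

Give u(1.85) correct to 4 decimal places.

Euler: u_{n+1} = u_n + h·f(s_n, u_n).
s=0.000000, u=2.080000: f=0.000000 → u ← 2.080000 + 0.37·0.000000 = 2.080000
s=0.370000, u=2.080000: f=-0.692640 → u ← 2.080000 + 0.37·(-0.692640) = 1.823723
s=0.740000, u=1.823723: f=-1.214600 → u ← 1.823723 + 0.37·(-1.214600) = 1.374321
s=1.110000, u=1.374321: f=-1.372947 → u ← 1.374321 + 0.37·(-1.372947) = 0.866331
s=1.480000, u=0.866331: f=-1.153953 → u ← 0.866331 + 0.37·(-1.153953) = 0.439368
u(1.85) ≈ 0.4394

0.4394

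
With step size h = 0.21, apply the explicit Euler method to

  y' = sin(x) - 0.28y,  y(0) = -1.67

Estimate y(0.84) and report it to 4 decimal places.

-1.0674

Euler: y_{n+1} = y_n + h·f(x_n, y_n).
x=0.000000, y=-1.670000: f=0.467600 → y ← -1.670000 + 0.21·0.467600 = -1.571804
x=0.210000, y=-1.571804: f=0.648565 → y ← -1.571804 + 0.21·0.648565 = -1.435605
x=0.420000, y=-1.435605: f=0.809730 → y ← -1.435605 + 0.21·0.809730 = -1.265562
x=0.630000, y=-1.265562: f=0.943502 → y ← -1.265562 + 0.21·0.943502 = -1.067427
y(0.84) ≈ -1.0674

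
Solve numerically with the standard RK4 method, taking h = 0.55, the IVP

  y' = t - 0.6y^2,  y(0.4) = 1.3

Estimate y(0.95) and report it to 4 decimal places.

1.1880

RK4: k1 = f(t_n, y_n); k2 = f(t_n + h/2, y_n + (h/2)·k1); k3 = f(t_n + h/2, y_n + (h/2)·k2); k4 = f(t_n + h, y_n + h·k3); y_{n+1} = y_n + (h/6)·(k1 + 2k2 + 2k3 + k4).
t=0.400000, y=1.300000:
  k1 = f(0.400000, 1.300000) = -0.614000
  k2 = f(0.675000, 1.131150) = -0.092700
  k3 = f(0.675000, 1.274507) = -0.299622
  k4 = f(0.950000, 1.135208) = 0.176781
  y ← 1.300000 + (0.55/6)·(k1 + 2k2 + 2k3 + k4) = 1.187996
y(0.95) ≈ 1.1880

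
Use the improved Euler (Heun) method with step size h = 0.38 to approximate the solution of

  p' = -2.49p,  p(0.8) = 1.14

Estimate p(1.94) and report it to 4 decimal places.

Heun: k1 = f(x_n, p_n); k2 = f(x_n + h, p_n + h·k1); p_{n+1} = p_n + (h/2)·(k1 + k2).
x=0.800000, p=1.140000:
  k1 = f(0.800000, 1.140000) = -2.838600
  k2 = f(1.180000, 0.061332) = -0.152717
  p ← 1.140000 + (0.38/2)·(-2.838600 + (-0.152717)) = 0.571650
x=1.180000, p=0.571650:
  k1 = f(1.180000, 0.571650) = -1.423408
  k2 = f(1.560000, 0.030755) = -0.076579
  p ← 0.571650 + (0.38/2)·(-1.423408 + (-0.076579)) = 0.286652
x=1.560000, p=0.286652:
  k1 = f(1.560000, 0.286652) = -0.713764
  k2 = f(1.940000, 0.015422) = -0.038401
  p ← 0.286652 + (0.38/2)·(-0.713764 + (-0.038401)) = 0.143741
p(1.94) ≈ 0.1437

0.1437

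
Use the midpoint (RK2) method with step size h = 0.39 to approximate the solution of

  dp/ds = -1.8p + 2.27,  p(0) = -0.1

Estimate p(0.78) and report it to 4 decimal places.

0.8577

Midpoint: k1 = f(s_n, p_n); k2 = f(s_n + h/2, p_n + (h/2)·k1); p_{n+1} = p_n + h·k2.
s=0.000000, p=-0.100000:
  k1 = f(0.000000, -0.100000) = 2.450000
  k2 = f(0.195000, 0.377750) = 1.590050
  p ← -0.100000 + 0.39·1.590050 = 0.520120
s=0.390000, p=0.520120:
  k1 = f(0.390000, 0.520120) = 1.333785
  k2 = f(0.585000, 0.780208) = 0.865626
  p ← 0.520120 + 0.39·0.865626 = 0.857714
p(0.78) ≈ 0.8577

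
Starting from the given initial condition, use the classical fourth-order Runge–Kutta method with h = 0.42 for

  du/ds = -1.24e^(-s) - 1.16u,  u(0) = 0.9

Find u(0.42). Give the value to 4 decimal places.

RK4: k1 = f(s_n, u_n); k2 = f(s_n + h/2, u_n + (h/2)·k1); k3 = f(s_n + h/2, u_n + (h/2)·k2); k4 = f(s_n + h, u_n + h·k3); u_{n+1} = u_n + (h/6)·(k1 + 2k2 + 2k3 + k4).
s=0.000000, u=0.900000:
  k1 = f(0.000000, 0.900000) = -2.284000
  k2 = f(0.210000, 0.420360) = -1.492742
  k3 = f(0.210000, 0.586524) = -1.685492
  k4 = f(0.420000, 0.192093) = -1.037566
  u ← 0.900000 + (0.42/6)·(k1 + 2k2 + 2k3 + k4) = 0.222538
u(0.42) ≈ 0.2225

0.2225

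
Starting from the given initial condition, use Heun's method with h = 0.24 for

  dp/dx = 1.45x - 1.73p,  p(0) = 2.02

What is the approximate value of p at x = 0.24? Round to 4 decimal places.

1.3972

Heun: k1 = f(x_n, p_n); k2 = f(x_n + h, p_n + h·k1); p_{n+1} = p_n + (h/2)·(k1 + k2).
x=0.000000, p=2.020000:
  k1 = f(0.000000, 2.020000) = -3.494600
  k2 = f(0.240000, 1.181296) = -1.695642
  p ← 2.020000 + (0.24/2)·(-3.494600 + (-1.695642)) = 1.397171
p(0.24) ≈ 1.3972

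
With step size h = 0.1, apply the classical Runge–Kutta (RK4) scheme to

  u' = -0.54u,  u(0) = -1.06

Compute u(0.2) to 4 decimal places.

RK4: k1 = f(s_n, u_n); k2 = f(s_n + h/2, u_n + (h/2)·k1); k3 = f(s_n + h/2, u_n + (h/2)·k2); k4 = f(s_n + h, u_n + h·k3); u_{n+1} = u_n + (h/6)·(k1 + 2k2 + 2k3 + k4).
s=0.000000, u=-1.060000:
  k1 = f(0.000000, -1.060000) = 0.572400
  k2 = f(0.050000, -1.031380) = 0.556945
  k3 = f(0.050000, -1.032153) = 0.557362
  k4 = f(0.100000, -1.004264) = 0.542302
  u ← -1.060000 + (0.1/6)·(k1 + 2k2 + 2k3 + k4) = -1.004278
s=0.100000, u=-1.004278:
  k1 = f(0.100000, -1.004278) = 0.542310
  k2 = f(0.150000, -0.977163) = 0.527668
  k3 = f(0.150000, -0.977895) = 0.528063
  k4 = f(0.200000, -0.951472) = 0.513795
  u ← -1.004278 + (0.1/6)·(k1 + 2k2 + 2k3 + k4) = -0.951485
u(0.2) ≈ -0.9515

-0.9515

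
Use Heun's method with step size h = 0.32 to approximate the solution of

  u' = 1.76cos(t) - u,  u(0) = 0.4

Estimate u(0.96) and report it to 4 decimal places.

Heun: k1 = f(t_n, u_n); k2 = f(t_n + h, u_n + h·k1); u_{n+1} = u_n + (h/2)·(k1 + k2).
t=0.000000, u=0.400000:
  k1 = f(0.000000, 0.400000) = 1.360000
  k2 = f(0.320000, 0.835200) = 0.835454
  u ← 0.400000 + (0.32/2)·(1.360000 + 0.835454) = 0.751273
t=0.320000, u=0.751273:
  k1 = f(0.320000, 0.751273) = 0.919382
  k2 = f(0.640000, 1.045475) = 0.366214
  u ← 0.751273 + (0.32/2)·(0.919382 + 0.366214) = 0.956968
t=0.640000, u=0.956968:
  k1 = f(0.640000, 0.956968) = 0.454721
  k2 = f(0.960000, 1.102479) = -0.093083
  u ← 0.956968 + (0.32/2)·(0.454721 + (-0.093083)) = 1.014830
u(0.96) ≈ 1.0148

1.0148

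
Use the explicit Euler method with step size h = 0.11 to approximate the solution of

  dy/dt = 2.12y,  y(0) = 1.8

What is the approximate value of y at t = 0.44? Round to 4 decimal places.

Euler: y_{n+1} = y_n + h·f(t_n, y_n).
t=0.000000, y=1.800000: f=3.816000 → y ← 1.800000 + 0.11·3.816000 = 2.219760
t=0.110000, y=2.219760: f=4.705891 → y ← 2.219760 + 0.11·4.705891 = 2.737408
t=0.220000, y=2.737408: f=5.803305 → y ← 2.737408 + 0.11·5.803305 = 3.375772
t=0.330000, y=3.375772: f=7.156636 → y ← 3.375772 + 0.11·7.156636 = 4.163002
y(0.44) ≈ 4.1630

4.1630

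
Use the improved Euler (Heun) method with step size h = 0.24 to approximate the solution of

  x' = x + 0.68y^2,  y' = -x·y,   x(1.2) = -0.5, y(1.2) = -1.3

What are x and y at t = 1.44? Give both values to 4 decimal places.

-0.2904, -1.4381

Heun on (x,y): k1 = f(t_n, state_n); k2 = f(t_n + h, state_n + h·k1); state_{n+1} = state_n + (h/2)·(k1 + k2).
1.200000: (-0.500000, -1.300000)
  k1 = (0.649200, -0.650000)
  predictor → (-0.344192, -1.456000)
  k2 = (1.097364, -0.501144)
  → (-0.290412, -1.438137)
(x(1.44), y(1.44)) ≈ (-0.2904, -1.4381)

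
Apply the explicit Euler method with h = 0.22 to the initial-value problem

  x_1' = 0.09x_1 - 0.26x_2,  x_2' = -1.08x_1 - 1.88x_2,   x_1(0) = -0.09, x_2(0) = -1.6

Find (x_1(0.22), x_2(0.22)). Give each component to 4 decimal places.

Euler on (x_1,x_2): x_1_{n+1} = x_1_n + h·x_1', x_2_{n+1} = x_2_n + h·x_2'.
0.000000: (-0.090000, -1.600000); f=(0.407900, 3.105200) → (-0.000262, -0.916856)
(x_1(0.22), x_2(0.22)) ≈ (-0.0003, -0.9169)

-0.0003, -0.9169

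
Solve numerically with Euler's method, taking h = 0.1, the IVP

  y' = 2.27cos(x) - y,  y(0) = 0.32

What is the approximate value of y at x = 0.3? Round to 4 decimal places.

Euler: y_{n+1} = y_n + h·f(x_n, y_n).
x=0.000000, y=0.320000: f=1.950000 → y ← 0.320000 + 0.1·1.950000 = 0.515000
x=0.100000, y=0.515000: f=1.743659 → y ← 0.515000 + 0.1·1.743659 = 0.689366
x=0.200000, y=0.689366: f=1.535385 → y ← 0.689366 + 0.1·1.535385 = 0.842904
y(0.3) ≈ 0.8429

0.8429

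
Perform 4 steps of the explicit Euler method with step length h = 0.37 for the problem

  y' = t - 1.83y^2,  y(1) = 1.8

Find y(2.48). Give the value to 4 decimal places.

Euler: y_{n+1} = y_n + h·f(t_n, y_n).
t=1.000000, y=1.800000: f=-4.929200 → y ← 1.800000 + 0.37·(-4.929200) = -0.023804
t=1.370000, y=-0.023804: f=1.368963 → y ← -0.023804 + 0.37·1.368963 = 0.482712
t=1.740000, y=0.482712: f=1.313590 → y ← 0.482712 + 0.37·1.313590 = 0.968740
t=2.110000, y=0.968740: f=0.392622 → y ← 0.968740 + 0.37·0.392622 = 1.114010
y(2.48) ≈ 1.1140

1.1140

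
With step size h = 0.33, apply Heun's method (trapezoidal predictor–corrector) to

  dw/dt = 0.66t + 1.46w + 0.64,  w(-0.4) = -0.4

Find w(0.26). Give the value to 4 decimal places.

Heun: k1 = f(t_n, w_n); k2 = f(t_n + h, w_n + h·k1); w_{n+1} = w_n + (h/2)·(k1 + k2).
t=-0.400000, w=-0.400000:
  k1 = f(-0.400000, -0.400000) = -0.208000
  k2 = f(-0.070000, -0.468640) = -0.090414
  w ← -0.400000 + (0.33/2)·(-0.208000 + (-0.090414)) = -0.449238
t=-0.070000, w=-0.449238:
  k1 = f(-0.070000, -0.449238) = -0.062088
  k2 = f(0.260000, -0.469727) = 0.125798
  w ← -0.449238 + (0.33/2)·(-0.062088 + 0.125798) = -0.438726
w(0.26) ≈ -0.4387

-0.4387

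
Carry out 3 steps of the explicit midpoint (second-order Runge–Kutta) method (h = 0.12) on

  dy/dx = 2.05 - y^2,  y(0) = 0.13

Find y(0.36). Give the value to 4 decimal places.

0.7754

Midpoint: k1 = f(x_n, y_n); k2 = f(x_n + h/2, y_n + (h/2)·k1); y_{n+1} = y_n + h·k2.
x=0.000000, y=0.130000:
  k1 = f(0.000000, 0.130000) = 2.033100
  k2 = f(0.060000, 0.251986) = 1.986503
  y ← 0.130000 + 0.12·1.986503 = 0.368380
x=0.120000, y=0.368380:
  k1 = f(0.120000, 0.368380) = 1.914296
  k2 = f(0.180000, 0.483238) = 1.816481
  y ← 0.368380 + 0.12·1.816481 = 0.586358
x=0.240000, y=0.586358:
  k1 = f(0.240000, 0.586358) = 1.706184
  k2 = f(0.300000, 0.688729) = 1.575652
  y ← 0.586358 + 0.12·1.575652 = 0.775436
y(0.36) ≈ 0.7754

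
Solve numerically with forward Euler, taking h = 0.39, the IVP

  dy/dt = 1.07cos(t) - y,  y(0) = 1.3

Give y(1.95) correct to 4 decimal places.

0.4694

Euler: y_{n+1} = y_n + h·f(t_n, y_n).
t=0.000000, y=1.300000: f=-0.230000 → y ← 1.300000 + 0.39·(-0.230000) = 1.210300
t=0.390000, y=1.210300: f=-0.220647 → y ← 1.210300 + 0.39·(-0.220647) = 1.124248
t=0.780000, y=1.124248: f=-0.363570 → y ← 1.124248 + 0.39·(-0.363570) = 0.982455
t=1.170000, y=0.982455: f=-0.564993 → y ← 0.982455 + 0.39·(-0.564993) = 0.762108
t=1.560000, y=0.762108: f=-0.750556 → y ← 0.762108 + 0.39·(-0.750556) = 0.469391
y(1.95) ≈ 0.4694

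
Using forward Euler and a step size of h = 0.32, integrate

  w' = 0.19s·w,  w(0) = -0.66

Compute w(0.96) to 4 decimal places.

Euler: w_{n+1} = w_n + h·f(s_n, w_n).
s=0.000000, w=-0.660000: f=0.000000 → w ← -0.660000 + 0.32·0.000000 = -0.660000
s=0.320000, w=-0.660000: f=-0.040128 → w ← -0.660000 + 0.32·(-0.040128) = -0.672841
s=0.640000, w=-0.672841: f=-0.081817 → w ← -0.672841 + 0.32·(-0.081817) = -0.699023
w(0.96) ≈ -0.6990

-0.6990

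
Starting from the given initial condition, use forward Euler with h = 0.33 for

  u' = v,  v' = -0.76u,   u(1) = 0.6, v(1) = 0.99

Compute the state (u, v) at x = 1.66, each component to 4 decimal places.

Euler on (u,v): u_{n+1} = u_n + h·u', v_{n+1} = v_n + h·v'.
1.000000: (0.600000, 0.990000); f=(0.990000, -0.456000) → (0.926700, 0.839520)
1.330000: (0.926700, 0.839520); f=(0.839520, -0.704292) → (1.203742, 0.607104)
(u(1.66), v(1.66)) ≈ (1.2037, 0.6071)

1.2037, 0.6071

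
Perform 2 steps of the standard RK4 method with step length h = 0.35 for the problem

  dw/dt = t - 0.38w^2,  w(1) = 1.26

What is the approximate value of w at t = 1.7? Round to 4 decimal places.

1.6503

RK4: k1 = f(t_n, w_n); k2 = f(t_n + h/2, w_n + (h/2)·k1); k3 = f(t_n + h/2, w_n + (h/2)·k2); k4 = f(t_n + h, w_n + h·k3); w_{n+1} = w_n + (h/6)·(k1 + 2k2 + 2k3 + k4).
t=1.000000, w=1.260000:
  k1 = f(1.000000, 1.260000) = 0.396712
  k2 = f(1.175000, 1.329425) = 0.503399
  k3 = f(1.175000, 1.348095) = 0.484403
  k4 = f(1.350000, 1.429541) = 0.573437
  w ← 1.260000 + (0.35/6)·(k1 + 2k2 + 2k3 + k4) = 1.431836
t=1.350000, w=1.431836:
  k1 = f(1.350000, 1.431836) = 0.570942
  k2 = f(1.525000, 1.531750) = 0.633421
  k3 = f(1.525000, 1.542684) = 0.620647
  k4 = f(1.700000, 1.649062) = 0.666626
  w ← 1.431836 + (0.35/6)·(k1 + 2k2 + 2k3 + k4) = 1.650335
w(1.7) ≈ 1.6503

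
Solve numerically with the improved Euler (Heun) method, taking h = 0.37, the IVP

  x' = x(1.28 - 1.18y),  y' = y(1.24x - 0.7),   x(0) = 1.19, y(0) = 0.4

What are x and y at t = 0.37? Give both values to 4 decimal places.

Heun on (x,y): k1 = f(t_n, state_n); k2 = f(t_n + h, state_n + h·k1); state_{n+1} = state_n + (h/2)·(k1 + k2).
0.000000: (1.190000, 0.400000)
  k1 = (0.961520, 0.310240)
  predictor → (1.545762, 0.514789)
  k2 = (1.039601, 0.626367)
  → (1.560207, 0.573272)
(x(0.37), y(0.37)) ≈ (1.5602, 0.5733)

1.5602, 0.5733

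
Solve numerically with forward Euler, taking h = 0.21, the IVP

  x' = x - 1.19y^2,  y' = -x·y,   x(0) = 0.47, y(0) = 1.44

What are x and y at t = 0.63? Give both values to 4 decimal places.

Euler on (x,y): x_{n+1} = x_n + h·x', y_{n+1} = y_n + h·y'.
0.000000: (0.470000, 1.440000); f=(-1.997584, -0.676800) → (0.050507, 1.297872)
0.210000: (0.050507, 1.297872); f=(-1.954014, -0.065552) → (-0.359836, 1.284106)
0.420000: (-0.359836, 1.284106); f=(-2.322060, 0.462067) → (-0.847468, 1.381140)
(x(0.63), y(0.63)) ≈ (-0.8475, 1.3811)

-0.8475, 1.3811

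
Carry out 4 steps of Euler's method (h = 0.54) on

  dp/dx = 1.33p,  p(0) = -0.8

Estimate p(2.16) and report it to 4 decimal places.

-6.9724

Euler: p_{n+1} = p_n + h·f(x_n, p_n).
x=0.000000, p=-0.800000: f=-1.064000 → p ← -0.800000 + 0.54·(-1.064000) = -1.374560
x=0.540000, p=-1.374560: f=-1.828165 → p ← -1.374560 + 0.54·(-1.828165) = -2.361769
x=1.080000, p=-2.361769: f=-3.141153 → p ← -2.361769 + 0.54·(-3.141153) = -4.057991
x=1.620000, p=-4.057991: f=-5.397129 → p ← -4.057991 + 0.54·(-5.397129) = -6.972441
p(2.16) ≈ -6.9724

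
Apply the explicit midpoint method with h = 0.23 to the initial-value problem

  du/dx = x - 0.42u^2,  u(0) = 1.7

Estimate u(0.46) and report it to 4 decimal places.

Midpoint: k1 = f(x_n, u_n); k2 = f(x_n + h/2, u_n + (h/2)·k1); u_{n+1} = u_n + h·k2.
x=0.000000, u=1.700000:
  k1 = f(0.000000, 1.700000) = -1.213800
  k2 = f(0.115000, 1.560413) = -0.907653
  u ← 1.700000 + 0.23·(-0.907653) = 1.491240
x=0.230000, u=1.491240:
  k1 = f(0.230000, 1.491240) = -0.703994
  k2 = f(0.345000, 1.410280) = -0.490334
  u ← 1.491240 + 0.23·(-0.490334) = 1.378463
u(0.46) ≈ 1.3785

1.3785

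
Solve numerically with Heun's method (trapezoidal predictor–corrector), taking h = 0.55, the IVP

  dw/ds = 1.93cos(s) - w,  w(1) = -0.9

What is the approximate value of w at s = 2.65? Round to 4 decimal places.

Heun: k1 = f(s_n, w_n); k2 = f(s_n + h, w_n + h·k1); w_{n+1} = w_n + (h/2)·(k1 + k2).
s=1.000000, w=-0.900000:
  k1 = f(1.000000, -0.900000) = 1.942783
  k2 = f(1.550000, 0.168531) = -0.128397
  w ← -0.900000 + (0.55/2)·(1.942783 + (-0.128397)) = -0.401044
s=1.550000, w=-0.401044:
  k1 = f(1.550000, -0.401044) = 0.441178
  k2 = f(2.100000, -0.158396) = -0.815957
  w ← -0.401044 + (0.55/2)·(0.441178 + (-0.815957)) = -0.504108
s=2.100000, w=-0.504108:
  k1 = f(2.100000, -0.504108) = -0.470245
  k2 = f(2.650000, -0.762743) = -0.938711
  w ← -0.504108 + (0.55/2)·(-0.470245 + (-0.938711)) = -0.891571
w(2.65) ≈ -0.8916

-0.8916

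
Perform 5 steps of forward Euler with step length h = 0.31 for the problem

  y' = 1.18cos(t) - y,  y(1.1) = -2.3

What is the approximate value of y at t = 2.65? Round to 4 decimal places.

-0.6951

Euler: y_{n+1} = y_n + h·f(t_n, y_n).
t=1.100000, y=-2.300000: f=2.835243 → y ← -2.300000 + 0.31·2.835243 = -1.421075
t=1.410000, y=-1.421075: f=1.609998 → y ← -1.421075 + 0.31·1.609998 = -0.921975
t=1.720000, y=-0.921975: f=0.746567 → y ← -0.921975 + 0.31·0.746567 = -0.690539
t=2.030000, y=-0.690539: f=0.167523 → y ← -0.690539 + 0.31·0.167523 = -0.638607
t=2.340000, y=-0.638607: f=-0.182157 → y ← -0.638607 + 0.31·(-0.182157) = -0.695076
y(2.65) ≈ -0.6951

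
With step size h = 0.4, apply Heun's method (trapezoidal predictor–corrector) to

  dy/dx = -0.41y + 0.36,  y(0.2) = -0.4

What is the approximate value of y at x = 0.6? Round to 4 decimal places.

Heun: k1 = f(x_n, y_n); k2 = f(x_n + h, y_n + h·k1); y_{n+1} = y_n + (h/2)·(k1 + k2).
x=0.200000, y=-0.400000:
  k1 = f(0.200000, -0.400000) = 0.524000
  k2 = f(0.600000, -0.190400) = 0.438064
  y ← -0.400000 + (0.4/2)·(0.524000 + 0.438064) = -0.207587
y(0.6) ≈ -0.2076

-0.2076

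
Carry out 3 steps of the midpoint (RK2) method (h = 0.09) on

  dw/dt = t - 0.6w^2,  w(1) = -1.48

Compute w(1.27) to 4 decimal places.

Midpoint: k1 = f(t_n, w_n); k2 = f(t_n + h/2, w_n + (h/2)·k1); w_{n+1} = w_n + h·k2.
t=1.000000, w=-1.480000:
  k1 = f(1.000000, -1.480000) = -0.314240
  k2 = f(1.045000, -1.494141) = -0.294474
  w ← -1.480000 + 0.09·(-0.294474) = -1.506503
t=1.090000, w=-1.506503:
  k1 = f(1.090000, -1.506503) = -0.271730
  k2 = f(1.135000, -1.518731) = -0.248925
  w ← -1.506503 + 0.09·(-0.248925) = -1.528906
t=1.180000, w=-1.528906:
  k1 = f(1.180000, -1.528906) = -0.222532
  k2 = f(1.225000, -1.538920) = -0.195965
  w ← -1.528906 + 0.09·(-0.195965) = -1.546543
w(1.27) ≈ -1.5465

-1.5465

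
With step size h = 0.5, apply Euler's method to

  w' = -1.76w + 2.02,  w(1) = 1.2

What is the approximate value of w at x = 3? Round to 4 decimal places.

1.1477

Euler: w_{n+1} = w_n + h·f(x_n, w_n).
x=1.000000, w=1.200000: f=-0.092000 → w ← 1.200000 + 0.5·(-0.092000) = 1.154000
x=1.500000, w=1.154000: f=-0.011040 → w ← 1.154000 + 0.5·(-0.011040) = 1.148480
x=2.000000, w=1.148480: f=-0.001325 → w ← 1.148480 + 0.5·(-0.001325) = 1.147818
x=2.500000, w=1.147818: f=-0.000159 → w ← 1.147818 + 0.5·(-0.000159) = 1.147738
w(3) ≈ 1.1477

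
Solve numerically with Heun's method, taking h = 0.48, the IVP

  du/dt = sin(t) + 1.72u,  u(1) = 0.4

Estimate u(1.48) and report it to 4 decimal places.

Heun: k1 = f(t_n, u_n); k2 = f(t_n + h, u_n + h·k1); u_{n+1} = u_n + (h/2)·(k1 + k2).
t=1.000000, u=0.400000:
  k1 = f(1.000000, 0.400000) = 1.529471
  k2 = f(1.480000, 1.134146) = 2.946612
  u ← 0.400000 + (0.48/2)·(1.529471 + 2.946612) = 1.474260
u(1.48) ≈ 1.4743

1.4743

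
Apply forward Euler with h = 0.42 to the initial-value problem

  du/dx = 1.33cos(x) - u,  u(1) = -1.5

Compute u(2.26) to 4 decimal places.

-0.2910

Euler: u_{n+1} = u_n + h·f(x_n, u_n).
x=1.000000, u=-1.500000: f=2.218602 → u ← -1.500000 + 0.42·2.218602 = -0.568187
x=1.420000, u=-0.568187: f=0.767987 → u ← -0.568187 + 0.42·0.767987 = -0.245633
x=1.840000, u=-0.245633: f=-0.108099 → u ← -0.245633 + 0.42·(-0.108099) = -0.291034
u(2.26) ≈ -0.2910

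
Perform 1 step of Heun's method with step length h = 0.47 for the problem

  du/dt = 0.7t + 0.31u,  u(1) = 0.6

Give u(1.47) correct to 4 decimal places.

Heun: k1 = f(t_n, u_n); k2 = f(t_n + h, u_n + h·k1); u_{n+1} = u_n + (h/2)·(k1 + k2).
t=1.000000, u=0.600000:
  k1 = f(1.000000, 0.600000) = 0.886000
  k2 = f(1.470000, 1.016420) = 1.344090
  u ← 0.600000 + (0.47/2)·(0.886000 + 1.344090) = 1.124071
u(1.47) ≈ 1.1241

1.1241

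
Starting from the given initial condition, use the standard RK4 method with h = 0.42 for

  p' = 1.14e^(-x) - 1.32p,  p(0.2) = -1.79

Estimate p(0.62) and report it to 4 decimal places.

-0.7884

RK4: k1 = f(x_n, p_n); k2 = f(x_n + h/2, p_n + (h/2)·k1); k3 = f(x_n + h/2, p_n + (h/2)·k2); k4 = f(x_n + h, p_n + h·k3); p_{n+1} = p_n + (h/6)·(k1 + 2k2 + 2k3 + k4).
x=0.200000, p=-1.790000:
  k1 = f(0.200000, -1.790000) = 3.296153
  k2 = f(0.410000, -1.097808) = 2.205668
  k3 = f(0.410000, -1.326810) = 2.507950
  k4 = f(0.620000, -0.736661) = 1.585649
  p ← -1.790000 + (0.42/6)·(k1 + 2k2 + 2k3 + k4) = -0.788367
p(0.62) ≈ -0.7884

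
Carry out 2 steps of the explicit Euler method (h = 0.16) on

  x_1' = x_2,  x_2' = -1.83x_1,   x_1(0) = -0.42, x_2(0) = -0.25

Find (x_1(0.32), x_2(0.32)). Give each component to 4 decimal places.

-0.4803, 0.0077

Euler on (x_1,x_2): x_1_{n+1} = x_1_n + h·x_1', x_2_{n+1} = x_2_n + h·x_2'.
0.000000: (-0.420000, -0.250000); f=(-0.250000, 0.768600) → (-0.460000, -0.127024)
0.160000: (-0.460000, -0.127024); f=(-0.127024, 0.841800) → (-0.480324, 0.007664)
(x_1(0.32), x_2(0.32)) ≈ (-0.4803, 0.0077)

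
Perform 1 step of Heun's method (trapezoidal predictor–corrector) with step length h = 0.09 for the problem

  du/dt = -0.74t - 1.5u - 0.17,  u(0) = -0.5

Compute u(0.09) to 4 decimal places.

-0.4543

Heun: k1 = f(t_n, u_n); k2 = f(t_n + h, u_n + h·k1); u_{n+1} = u_n + (h/2)·(k1 + k2).
t=0.000000, u=-0.500000:
  k1 = f(0.000000, -0.500000) = 0.580000
  k2 = f(0.090000, -0.447800) = 0.435100
  u ← -0.500000 + (0.09/2)·(0.580000 + 0.435100) = -0.454321
u(0.09) ≈ -0.4543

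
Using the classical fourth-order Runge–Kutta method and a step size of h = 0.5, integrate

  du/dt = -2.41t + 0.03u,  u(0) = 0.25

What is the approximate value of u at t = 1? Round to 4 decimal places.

-0.9595

RK4: k1 = f(t_n, u_n); k2 = f(t_n + h/2, u_n + (h/2)·k1); k3 = f(t_n + h/2, u_n + (h/2)·k2); k4 = f(t_n + h, u_n + h·k3); u_{n+1} = u_n + (h/6)·(k1 + 2k2 + 2k3 + k4).
t=0.000000, u=0.250000:
  k1 = f(0.000000, 0.250000) = 0.007500
  k2 = f(0.250000, 0.251875) = -0.594944
  k3 = f(0.250000, 0.101264) = -0.599462
  k4 = f(0.500000, -0.049731) = -1.206492
  u ← 0.250000 + (0.5/6)·(k1 + 2k2 + 2k3 + k4) = -0.048984
t=0.500000, u=-0.048984:
  k1 = f(0.500000, -0.048984) = -1.206470
  k2 = f(0.750000, -0.350601) = -1.818018
  k3 = f(0.750000, -0.503488) = -1.822605
  k4 = f(1.000000, -0.960286) = -2.438809
  u ← -0.048984 + (0.5/6)·(k1 + 2k2 + 2k3 + k4) = -0.959527
u(1) ≈ -0.9595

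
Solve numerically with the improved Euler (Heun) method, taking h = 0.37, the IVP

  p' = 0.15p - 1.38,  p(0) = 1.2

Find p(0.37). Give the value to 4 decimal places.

0.7437

Heun: k1 = f(t_n, p_n); k2 = f(t_n + h, p_n + h·k1); p_{n+1} = p_n + (h/2)·(k1 + k2).
t=0.000000, p=1.200000:
  k1 = f(0.000000, 1.200000) = -1.200000
  k2 = f(0.370000, 0.756000) = -1.266600
  p ← 1.200000 + (0.37/2)·(-1.200000 + (-1.266600)) = 0.743679
p(0.37) ≈ 0.7437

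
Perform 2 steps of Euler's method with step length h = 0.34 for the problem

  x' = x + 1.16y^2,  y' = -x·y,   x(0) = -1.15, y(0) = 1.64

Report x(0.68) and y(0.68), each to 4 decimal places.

1.4090, 2.6537

Euler on (x,y): x_{n+1} = x_n + h·x', y_{n+1} = y_n + h·y'.
0.000000: (-1.150000, 1.640000); f=(1.969936, 1.886000) → (-0.480222, 2.281240)
0.340000: (-0.480222, 2.281240); f=(5.556483, 1.095501) → (1.408983, 2.653710)
(x(0.68), y(0.68)) ≈ (1.4090, 2.6537)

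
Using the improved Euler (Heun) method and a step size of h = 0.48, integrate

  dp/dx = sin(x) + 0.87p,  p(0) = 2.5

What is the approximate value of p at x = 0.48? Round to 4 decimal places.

3.8728

Heun: k1 = f(x_n, p_n); k2 = f(x_n + h, p_n + h·k1); p_{n+1} = p_n + (h/2)·(k1 + k2).
x=0.000000, p=2.500000:
  k1 = f(0.000000, 2.500000) = 2.175000
  k2 = f(0.480000, 3.544000) = 3.545059
  p ← 2.500000 + (0.48/2)·(2.175000 + 3.545059) = 3.872814
p(0.48) ≈ 3.8728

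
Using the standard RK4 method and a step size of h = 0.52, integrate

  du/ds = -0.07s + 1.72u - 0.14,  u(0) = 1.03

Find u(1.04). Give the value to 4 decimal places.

5.6554

RK4: k1 = f(s_n, u_n); k2 = f(s_n + h/2, u_n + (h/2)·k1); k3 = f(s_n + h/2, u_n + (h/2)·k2); k4 = f(s_n + h, u_n + h·k3); u_{n+1} = u_n + (h/6)·(k1 + 2k2 + 2k3 + k4).
s=0.000000, u=1.030000:
  k1 = f(0.000000, 1.030000) = 1.631600
  k2 = f(0.260000, 1.454216) = 2.343052
  k3 = f(0.260000, 1.639193) = 2.661213
  k4 = f(0.520000, 2.413831) = 3.975389
  u ← 1.030000 + (0.52/6)·(k1 + 2k2 + 2k3 + k4) = 2.383345
s=0.520000, u=2.383345:
  k1 = f(0.520000, 2.383345) = 3.922953
  k2 = f(0.780000, 3.403313) = 5.659098
  k3 = f(0.780000, 3.854710) = 6.435502
  k4 = f(1.040000, 5.729806) = 9.642466
  u ← 2.383345 + (0.52/6)·(k1 + 2k2 + 2k3 + k4) = 5.655412
u(1.04) ≈ 5.6554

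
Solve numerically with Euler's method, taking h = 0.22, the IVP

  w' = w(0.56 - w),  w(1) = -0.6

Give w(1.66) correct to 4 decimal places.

-1.2976

Euler: w_{n+1} = w_n + h·f(t_n, w_n).
t=1.000000, w=-0.600000: f=-0.696000 → w ← -0.600000 + 0.22·(-0.696000) = -0.753120
t=1.220000, w=-0.753120: f=-0.988937 → w ← -0.753120 + 0.22·(-0.988937) = -0.970686
t=1.440000, w=-0.970686: f=-1.485816 → w ← -0.970686 + 0.22·(-1.485816) = -1.297566
w(1.66) ≈ -1.2976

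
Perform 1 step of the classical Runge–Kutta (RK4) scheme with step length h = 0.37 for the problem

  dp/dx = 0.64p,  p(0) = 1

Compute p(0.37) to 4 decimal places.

1.2672

RK4: k1 = f(x_n, p_n); k2 = f(x_n + h/2, p_n + (h/2)·k1); k3 = f(x_n + h/2, p_n + (h/2)·k2); k4 = f(x_n + h, p_n + h·k3); p_{n+1} = p_n + (h/6)·(k1 + 2k2 + 2k3 + k4).
x=0.000000, p=1.000000:
  k1 = f(0.000000, 1.000000) = 0.640000
  k2 = f(0.185000, 1.118400) = 0.715776
  k3 = f(0.185000, 1.132419) = 0.724748
  k4 = f(0.370000, 1.268157) = 0.811620
  p ← 1.000000 + (0.37/6)·(k1 + 2k2 + 2k3 + k4) = 1.267181
p(0.37) ≈ 1.2672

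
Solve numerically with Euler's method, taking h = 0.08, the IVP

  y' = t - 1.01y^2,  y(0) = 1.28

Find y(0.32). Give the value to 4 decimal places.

Euler: y_{n+1} = y_n + h·f(t_n, y_n).
t=0.000000, y=1.280000: f=-1.654784 → y ← 1.280000 + 0.08·(-1.654784) = 1.147617
t=0.080000, y=1.147617: f=-1.250196 → y ← 1.147617 + 0.08·(-1.250196) = 1.047602
t=0.160000, y=1.047602: f=-0.948444 → y ← 1.047602 + 0.08·(-0.948444) = 0.971726
t=0.240000, y=0.971726: f=-0.713694 → y ← 0.971726 + 0.08·(-0.713694) = 0.914631
y(0.32) ≈ 0.9146

0.9146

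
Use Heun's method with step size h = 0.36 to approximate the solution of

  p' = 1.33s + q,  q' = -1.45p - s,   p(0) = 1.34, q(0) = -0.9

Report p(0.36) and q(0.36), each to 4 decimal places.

0.9763, -1.5797

Heun on (p,q): k1 = f(s_n, state_n); k2 = f(s_n + h, state_n + h·k1); state_{n+1} = state_n + (h/2)·(k1 + k2).
0.000000: (1.340000, -0.900000)
  k1 = (-0.900000, -1.943000)
  predictor → (1.016000, -1.599480)
  k2 = (-1.120680, -1.833200)
  → (0.976278, -1.579716)
(p(0.36), q(0.36)) ≈ (0.9763, -1.5797)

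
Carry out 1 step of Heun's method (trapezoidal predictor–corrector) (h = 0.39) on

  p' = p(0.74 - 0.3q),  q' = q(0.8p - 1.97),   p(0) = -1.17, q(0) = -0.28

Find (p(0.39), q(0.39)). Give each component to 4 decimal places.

Heun on (p,q): k1 = f(t_n, state_n); k2 = f(t_n + h, state_n + h·k1); state_{n+1} = state_n + (h/2)·(k1 + k2).
0.000000: (-1.170000, -0.280000)
  k1 = (-0.964080, 0.813680)
  predictor → (-1.545991, 0.037335)
  k2 = (-1.126718, -0.119726)
  → (-1.577706, -0.144679)
(p(0.39), q(0.39)) ≈ (-1.5777, -0.1447)

-1.5777, -0.1447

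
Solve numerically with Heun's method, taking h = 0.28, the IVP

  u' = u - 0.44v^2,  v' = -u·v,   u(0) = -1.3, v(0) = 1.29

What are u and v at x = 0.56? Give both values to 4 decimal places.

Heun on (u,v): k1 = f(x_n, state_n); k2 = f(x_n + h, state_n + h·k1); state_{n+1} = state_n + (h/2)·(k1 + k2).
0.000000: (-1.300000, 1.290000)
  k1 = (-2.032204, 1.677000)
  predictor → (-1.869017, 1.759560)
  k2 = (-3.231280, 3.288648)
  → (-2.036888, 1.985191)
0.280000: (-2.036888, 1.985191)
  k1 = (-3.770920, 4.043611)
  predictor → (-3.092745, 3.117402)
  k2 = (-7.368750, 9.641329)
  → (-3.596442, 3.901082)
(u(0.56), v(0.56)) ≈ (-3.5964, 3.9011)

-3.5964, 3.9011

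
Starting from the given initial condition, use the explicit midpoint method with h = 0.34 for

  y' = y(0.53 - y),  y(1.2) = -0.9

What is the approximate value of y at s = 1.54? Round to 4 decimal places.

Midpoint: k1 = f(s_n, y_n); k2 = f(s_n + h/2, y_n + (h/2)·k1); y_{n+1} = y_n + h·k2.
s=1.200000, y=-0.900000:
  k1 = f(1.200000, -0.900000) = -1.287000
  k2 = f(1.370000, -1.118790) = -1.844650
  y ← -0.900000 + 0.34·(-1.844650) = -1.527181
y(1.54) ≈ -1.5272

-1.5272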